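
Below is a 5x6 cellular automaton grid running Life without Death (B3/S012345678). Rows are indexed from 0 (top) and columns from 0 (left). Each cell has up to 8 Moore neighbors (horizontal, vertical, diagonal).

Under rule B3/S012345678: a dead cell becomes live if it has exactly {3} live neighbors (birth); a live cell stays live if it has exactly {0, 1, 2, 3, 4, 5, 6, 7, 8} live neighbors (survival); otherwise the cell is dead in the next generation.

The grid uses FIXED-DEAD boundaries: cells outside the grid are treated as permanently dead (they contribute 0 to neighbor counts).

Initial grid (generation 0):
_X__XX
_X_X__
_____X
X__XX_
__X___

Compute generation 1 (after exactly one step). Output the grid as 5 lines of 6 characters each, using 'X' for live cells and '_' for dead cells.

Answer: _XX_XX
_XXX_X
__XX_X
X__XX_
__XX__

Derivation:
Simulating step by step:
Generation 0 (given above): 10 live cells
Generation 1: 16 live cells
(generation 1 grid is the final answer)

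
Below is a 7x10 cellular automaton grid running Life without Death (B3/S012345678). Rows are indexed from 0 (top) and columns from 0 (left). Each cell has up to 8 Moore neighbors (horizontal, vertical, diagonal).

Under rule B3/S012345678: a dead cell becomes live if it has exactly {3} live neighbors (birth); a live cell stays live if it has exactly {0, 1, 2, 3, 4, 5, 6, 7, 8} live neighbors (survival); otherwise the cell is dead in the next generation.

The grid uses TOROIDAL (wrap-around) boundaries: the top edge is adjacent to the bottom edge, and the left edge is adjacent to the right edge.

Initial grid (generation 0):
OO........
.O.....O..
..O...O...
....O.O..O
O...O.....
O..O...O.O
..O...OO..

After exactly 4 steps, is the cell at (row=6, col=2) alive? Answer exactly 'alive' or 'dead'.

Answer: alive

Derivation:
Simulating step by step:
Generation 0 (given above): 18 live cells
Generation 1: 34 live cells
OOO...OO..
OOO....O..
..O..OOO..
...OO.O..O
O..OOO..O.
OO.O..OOOO
..O...OOOO
Generation 2: 46 live cells
OOOO..OO..
OOOO.O.OO.
O.O.OOOOO.
..OOO.O.OO
OO.OOO..O.
OO.O..OOOO
..OO.OOOOO
Generation 3: 46 live cells
OOOO..OO..
OOOO.O.OO.
O.O.OOOOO.
..OOO.O.OO
OO.OOO..O.
OO.O..OOOO
..OO.OOOOO
Generation 4: 46 live cells
OOOO..OO..
OOOO.O.OO.
O.O.OOOOO.
..OOO.O.OO
OO.OOO..O.
OO.O..OOOO
..OO.OOOOO

Cell (6,2) at generation 4: 1 -> alive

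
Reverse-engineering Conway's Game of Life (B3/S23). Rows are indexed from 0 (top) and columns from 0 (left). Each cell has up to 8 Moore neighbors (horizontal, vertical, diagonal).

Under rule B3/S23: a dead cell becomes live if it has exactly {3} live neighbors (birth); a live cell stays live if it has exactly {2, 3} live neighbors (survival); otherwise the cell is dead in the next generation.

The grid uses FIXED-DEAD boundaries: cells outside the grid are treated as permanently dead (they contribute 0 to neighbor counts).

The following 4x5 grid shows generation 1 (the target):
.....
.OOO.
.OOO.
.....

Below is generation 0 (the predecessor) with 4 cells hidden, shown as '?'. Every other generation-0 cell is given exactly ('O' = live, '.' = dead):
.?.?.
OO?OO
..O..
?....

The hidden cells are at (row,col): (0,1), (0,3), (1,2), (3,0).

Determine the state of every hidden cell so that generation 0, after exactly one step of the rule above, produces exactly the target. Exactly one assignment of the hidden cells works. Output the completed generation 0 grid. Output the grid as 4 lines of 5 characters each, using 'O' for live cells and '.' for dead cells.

Answer: .....
OO.OO
..O..
.....

Derivation:
Hidden generation-0 cells (in order): (0,1), (0,3), (1,2), (3,0).
A hidden cell only influences target cells in its own 3x3 neighborhood. Try each of the 2^4 = 16 assignments, step the completed generation 0 forward once under B3/S23, and compare with the target:
  (0,1)=. (0,3)=. (1,2)=. (3,0)=. -> step reproduces the target at every cell -> ACCEPT
  (0,1)=. (0,3)=. (1,2)=. (3,0)=O -> step gives (2,0)='O' but target has '.' -> reject
  (0,1)=. (0,3)=. (1,2)=O (3,0)=. -> step gives (0,1)='O' but target has '.' -> reject
  (0,1)=. (0,3)=. (1,2)=O (3,0)=O -> step gives (0,1)='O' but target has '.' -> reject
  (0,1)=. (0,3)=O (1,2)=. (3,0)=. -> step gives (0,2)='O' but target has '.' -> reject
  (0,1)=. (0,3)=O (1,2)=. (3,0)=O -> step gives (0,2)='O' but target has '.' -> reject
  (0,1)=. (0,3)=O (1,2)=O (3,0)=. -> step gives (0,1)='O' but target has '.' -> reject
  (0,1)=. (0,3)=O (1,2)=O (3,0)=O -> step gives (0,1)='O' but target has '.' -> reject
  (0,1)=O (0,3)=. (1,2)=. (3,0)=. -> step gives (0,0)='O' but target has '.' -> reject
  (0,1)=O (0,3)=. (1,2)=. (3,0)=O -> step gives (0,0)='O' but target has '.' -> reject
  (0,1)=O (0,3)=. (1,2)=O (3,0)=. -> step gives (0,0)='O' but target has '.' -> reject
  (0,1)=O (0,3)=. (1,2)=O (3,0)=O -> step gives (0,0)='O' but target has '.' -> reject
  (0,1)=O (0,3)=O (1,2)=. (3,0)=. -> step gives (0,0)='O' but target has '.' -> reject
  (0,1)=O (0,3)=O (1,2)=. (3,0)=O -> step gives (0,0)='O' but target has '.' -> reject
  (0,1)=O (0,3)=O (1,2)=O (3,0)=. -> step gives (0,0)='O' but target has '.' -> reject
  (0,1)=O (0,3)=O (1,2)=O (3,0)=O -> step gives (0,0)='O' but target has '.' -> reject
Unique solution: (0,1)=dead, (0,3)=dead, (1,2)=dead, (3,0)=dead.
Check: live-neighbor counts of every cell in the completed generation 0:
22222
12321
23232
01110
Applying B3/S23 to generation 0 with these counts gives:
.....
.OOO.
.OOO.
.....
which matches the target exactly.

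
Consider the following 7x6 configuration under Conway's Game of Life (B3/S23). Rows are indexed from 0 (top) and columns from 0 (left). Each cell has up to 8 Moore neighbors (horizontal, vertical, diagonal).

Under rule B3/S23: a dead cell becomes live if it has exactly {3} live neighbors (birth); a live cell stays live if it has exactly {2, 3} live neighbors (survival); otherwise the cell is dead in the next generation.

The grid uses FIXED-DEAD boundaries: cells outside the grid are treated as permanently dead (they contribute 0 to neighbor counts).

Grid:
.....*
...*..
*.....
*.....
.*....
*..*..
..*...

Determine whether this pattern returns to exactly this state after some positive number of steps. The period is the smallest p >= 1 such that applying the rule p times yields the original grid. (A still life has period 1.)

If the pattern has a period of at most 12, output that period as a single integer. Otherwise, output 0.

Answer: 0

Derivation:
Simulating and comparing each generation to the original:
Gen 0 (original, given above): 8 live cells
Gen 1: 6 live cells, differs from original
Gen 2: 5 live cells, differs from original
Gen 3: 3 live cells, differs from original
Gen 4: 2 live cells, differs from original
Gen 5: 0 live cells, differs from original
Gen 6: 0 live cells, differs from original
Gen 7: 0 live cells, differs from original
Gen 8: 0 live cells, differs from original
Gen 9: 0 live cells, differs from original
Gen 10: 0 live cells, differs from original
Gen 11: 0 live cells, differs from original
Gen 12: 0 live cells, differs from original
No period found within 12 steps.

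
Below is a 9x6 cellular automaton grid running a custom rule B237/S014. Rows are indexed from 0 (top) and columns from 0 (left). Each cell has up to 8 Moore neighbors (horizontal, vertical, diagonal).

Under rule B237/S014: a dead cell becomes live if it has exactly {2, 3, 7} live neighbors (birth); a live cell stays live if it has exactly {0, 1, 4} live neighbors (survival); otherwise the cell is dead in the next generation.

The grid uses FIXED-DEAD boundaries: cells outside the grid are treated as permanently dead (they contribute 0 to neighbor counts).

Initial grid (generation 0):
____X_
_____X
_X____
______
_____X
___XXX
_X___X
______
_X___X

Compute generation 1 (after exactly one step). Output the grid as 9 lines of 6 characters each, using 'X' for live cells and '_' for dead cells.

Answer: ____XX
____XX
_X____
______
___X__
__XXX_
_XXX__
XXX_XX
_X___X

Derivation:
Simulating step by step:
Generation 0 (given above): 11 live cells
Generation 1: 19 live cells
(generation 1 grid is the final answer)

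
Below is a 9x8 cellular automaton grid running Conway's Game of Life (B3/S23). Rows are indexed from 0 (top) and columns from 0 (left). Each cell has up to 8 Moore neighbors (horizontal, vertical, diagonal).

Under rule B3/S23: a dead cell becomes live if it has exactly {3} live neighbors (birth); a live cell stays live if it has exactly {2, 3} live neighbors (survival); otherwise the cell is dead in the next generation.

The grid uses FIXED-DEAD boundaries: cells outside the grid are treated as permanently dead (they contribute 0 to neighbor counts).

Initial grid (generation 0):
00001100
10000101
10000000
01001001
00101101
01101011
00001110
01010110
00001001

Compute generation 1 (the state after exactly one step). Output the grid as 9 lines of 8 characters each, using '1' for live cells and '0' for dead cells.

Simulating step by step:
Generation 0 (given above): 27 live cells
Generation 1: 26 live cells
(generation 1 grid is the final answer)

Answer: 00001110
00001110
11000010
01011110
00101001
01100001
01000000
00010001
00001110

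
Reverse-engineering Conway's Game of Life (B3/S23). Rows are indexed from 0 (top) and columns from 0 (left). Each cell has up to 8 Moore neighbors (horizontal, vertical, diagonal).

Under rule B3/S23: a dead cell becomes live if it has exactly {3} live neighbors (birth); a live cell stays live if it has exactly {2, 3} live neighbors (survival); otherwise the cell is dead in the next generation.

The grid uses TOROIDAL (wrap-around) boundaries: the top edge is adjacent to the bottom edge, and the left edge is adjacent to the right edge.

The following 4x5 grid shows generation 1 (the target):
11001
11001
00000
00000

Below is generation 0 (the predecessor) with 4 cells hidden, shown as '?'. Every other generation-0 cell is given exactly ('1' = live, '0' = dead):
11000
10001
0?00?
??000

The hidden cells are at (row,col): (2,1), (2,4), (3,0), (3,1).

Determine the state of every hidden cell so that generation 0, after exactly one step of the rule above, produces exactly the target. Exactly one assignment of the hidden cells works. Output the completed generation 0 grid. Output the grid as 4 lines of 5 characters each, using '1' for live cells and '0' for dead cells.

Hidden generation-0 cells (in order): (2,1), (2,4), (3,0), (3,1).
A hidden cell only influences target cells in its own 3x3 neighborhood. Try each of the 2^4 = 16 assignments, step the completed generation 0 forward once under B3/S23, and compare with the target:
  (2,1)=0 (2,4)=0 (3,0)=0 (3,1)=0 -> step reproduces the target at every cell -> ACCEPT
  (2,1)=0 (2,4)=0 (3,0)=0 (3,1)=1 -> step gives (0,0)='0' but target has '1' -> reject
  (2,1)=0 (2,4)=0 (3,0)=1 (3,1)=0 -> step gives (0,0)='0' but target has '1' -> reject
  (2,1)=0 (2,4)=0 (3,0)=1 (3,1)=1 -> step gives (0,0)='0' but target has '1' -> reject
  (2,1)=0 (2,4)=1 (3,0)=0 (3,1)=0 -> step gives (1,0)='0' but target has '1' -> reject
  (2,1)=0 (2,4)=1 (3,0)=0 (3,1)=1 -> step gives (0,0)='0' but target has '1' -> reject
  (2,1)=0 (2,4)=1 (3,0)=1 (3,1)=0 -> step gives (0,0)='0' but target has '1' -> reject
  (2,1)=0 (2,4)=1 (3,0)=1 (3,1)=1 -> step gives (0,0)='0' but target has '1' -> reject
  (2,1)=1 (2,4)=0 (3,0)=0 (3,1)=0 -> step gives (1,0)='0' but target has '1' -> reject
  (2,1)=1 (2,4)=0 (3,0)=0 (3,1)=1 -> step gives (0,0)='0' but target has '1' -> reject
  (2,1)=1 (2,4)=0 (3,0)=1 (3,1)=0 -> step gives (0,0)='0' but target has '1' -> reject
  (2,1)=1 (2,4)=0 (3,0)=1 (3,1)=1 -> step gives (0,0)='0' but target has '1' -> reject
  (2,1)=1 (2,4)=1 (3,0)=0 (3,1)=0 -> step gives (1,0)='0' but target has '1' -> reject
  (2,1)=1 (2,4)=1 (3,0)=0 (3,1)=1 -> step gives (0,0)='0' but target has '1' -> reject
  (2,1)=1 (2,4)=1 (3,0)=1 (3,1)=0 -> step gives (0,0)='0' but target has '1' -> reject
  (2,1)=1 (2,4)=1 (3,0)=1 (3,1)=1 -> step gives (0,0)='0' but target has '1' -> reject
Unique solution: (2,1)=dead, (2,4)=dead, (3,0)=dead, (3,1)=dead.
Check: live-neighbor counts of every cell in the completed generation 0:
32113
33112
21012
22101
Applying B3/S23 to generation 0 with these counts gives:
11001
11001
00000
00000
which matches the target exactly.

Answer: 11000
10001
00000
00000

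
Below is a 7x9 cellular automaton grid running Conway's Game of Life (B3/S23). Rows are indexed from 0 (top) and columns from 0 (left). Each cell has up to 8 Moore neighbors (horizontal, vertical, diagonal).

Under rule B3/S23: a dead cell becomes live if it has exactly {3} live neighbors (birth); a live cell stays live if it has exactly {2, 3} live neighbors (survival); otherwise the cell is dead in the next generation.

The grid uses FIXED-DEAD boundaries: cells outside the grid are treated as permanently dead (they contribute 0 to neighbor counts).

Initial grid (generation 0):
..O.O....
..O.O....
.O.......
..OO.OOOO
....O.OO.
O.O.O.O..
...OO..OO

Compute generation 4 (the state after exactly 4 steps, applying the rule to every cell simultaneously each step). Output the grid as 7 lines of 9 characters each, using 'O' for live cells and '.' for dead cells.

Answer: ......O..
.OO..O.O.
O..O.O..O
O..O..O.O
O.......O
.O..O.O.O
..OOO.OO.

Derivation:
Simulating step by step:
Generation 0 (given above): 22 live cells
Generation 1: 23 live cells
.........
.OO......
.O..OOOO.
..OOOO..O
.OO.O...O
....O.O.O
...OOO.O.
Generation 2: 19 live cells
.........
.OO..OO..
.O....OO.
........O
.OO.....O
..O...O.O
...OOOOO.
Generation 3: 26 live cells
.........
.OO..OOO.
.OO..OOO.
.OO.....O
.OO.....O
.OO.O.O.O
...OOOOO.
Generation 4: 24 live cells
(generation 4 grid is the final answer)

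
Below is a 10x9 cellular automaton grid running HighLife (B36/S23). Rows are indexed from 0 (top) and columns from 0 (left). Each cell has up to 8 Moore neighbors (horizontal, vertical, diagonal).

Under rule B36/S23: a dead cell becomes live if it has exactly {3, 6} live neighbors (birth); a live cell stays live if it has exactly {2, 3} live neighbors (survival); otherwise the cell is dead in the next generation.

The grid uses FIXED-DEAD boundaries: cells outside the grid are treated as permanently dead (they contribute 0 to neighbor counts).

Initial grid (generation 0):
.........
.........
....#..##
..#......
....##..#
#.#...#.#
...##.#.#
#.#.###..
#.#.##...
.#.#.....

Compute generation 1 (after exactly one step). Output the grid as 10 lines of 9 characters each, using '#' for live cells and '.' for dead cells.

Simulating step by step:
Generation 0 (given above): 26 live cells
Generation 1: 26 live cells
(generation 1 grid is the final answer)

Answer: .........
.........
.........
...###.##
.#.#.#.#.
......#.#
..#.###..
..##..##.
#.#...#..
.####....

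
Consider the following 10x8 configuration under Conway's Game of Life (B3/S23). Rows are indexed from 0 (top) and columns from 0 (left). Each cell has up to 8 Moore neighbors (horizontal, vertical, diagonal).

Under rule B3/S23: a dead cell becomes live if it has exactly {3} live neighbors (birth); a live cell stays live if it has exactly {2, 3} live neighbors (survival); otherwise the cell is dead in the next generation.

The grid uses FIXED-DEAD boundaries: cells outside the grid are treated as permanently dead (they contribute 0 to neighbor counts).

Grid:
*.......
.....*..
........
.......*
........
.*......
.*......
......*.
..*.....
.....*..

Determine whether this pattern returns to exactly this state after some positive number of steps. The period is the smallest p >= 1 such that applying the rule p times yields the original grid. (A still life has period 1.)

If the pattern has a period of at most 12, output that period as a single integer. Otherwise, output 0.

Simulating and comparing each generation to the original:
Gen 0 (original, given above): 8 live cells
Gen 1: 0 live cells, differs from original
Gen 2: 0 live cells, differs from original
Gen 3: 0 live cells, differs from original
Gen 4: 0 live cells, differs from original
Gen 5: 0 live cells, differs from original
Gen 6: 0 live cells, differs from original
Gen 7: 0 live cells, differs from original
Gen 8: 0 live cells, differs from original
Gen 9: 0 live cells, differs from original
Gen 10: 0 live cells, differs from original
Gen 11: 0 live cells, differs from original
Gen 12: 0 live cells, differs from original
No period found within 12 steps.

Answer: 0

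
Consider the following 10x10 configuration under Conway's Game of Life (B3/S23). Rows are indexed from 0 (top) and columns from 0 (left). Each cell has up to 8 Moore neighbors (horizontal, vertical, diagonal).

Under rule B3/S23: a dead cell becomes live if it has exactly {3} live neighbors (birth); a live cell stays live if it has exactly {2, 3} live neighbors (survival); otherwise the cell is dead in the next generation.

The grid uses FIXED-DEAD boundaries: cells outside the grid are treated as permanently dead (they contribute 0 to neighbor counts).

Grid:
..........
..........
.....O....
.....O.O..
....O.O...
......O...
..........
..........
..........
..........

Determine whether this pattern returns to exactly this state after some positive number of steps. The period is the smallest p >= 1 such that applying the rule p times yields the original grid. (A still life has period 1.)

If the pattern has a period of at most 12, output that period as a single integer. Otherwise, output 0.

Answer: 2

Derivation:
Simulating and comparing each generation to the original:
Gen 0 (original, given above): 6 live cells
Gen 1: 6 live cells, differs from original
Gen 2: 6 live cells, MATCHES original -> period = 2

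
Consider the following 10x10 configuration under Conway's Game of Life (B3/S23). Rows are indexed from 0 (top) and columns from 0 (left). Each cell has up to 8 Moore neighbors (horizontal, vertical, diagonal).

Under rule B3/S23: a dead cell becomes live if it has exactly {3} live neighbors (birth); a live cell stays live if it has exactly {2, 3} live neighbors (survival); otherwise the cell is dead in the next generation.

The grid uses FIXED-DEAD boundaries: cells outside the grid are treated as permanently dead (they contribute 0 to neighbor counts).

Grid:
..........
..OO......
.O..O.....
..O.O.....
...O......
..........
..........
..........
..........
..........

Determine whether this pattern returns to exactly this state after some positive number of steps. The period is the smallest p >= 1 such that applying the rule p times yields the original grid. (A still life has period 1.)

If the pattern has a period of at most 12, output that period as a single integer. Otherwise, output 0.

Simulating and comparing each generation to the original:
Gen 0 (original, given above): 7 live cells
Gen 1: 7 live cells, MATCHES original -> period = 1

Answer: 1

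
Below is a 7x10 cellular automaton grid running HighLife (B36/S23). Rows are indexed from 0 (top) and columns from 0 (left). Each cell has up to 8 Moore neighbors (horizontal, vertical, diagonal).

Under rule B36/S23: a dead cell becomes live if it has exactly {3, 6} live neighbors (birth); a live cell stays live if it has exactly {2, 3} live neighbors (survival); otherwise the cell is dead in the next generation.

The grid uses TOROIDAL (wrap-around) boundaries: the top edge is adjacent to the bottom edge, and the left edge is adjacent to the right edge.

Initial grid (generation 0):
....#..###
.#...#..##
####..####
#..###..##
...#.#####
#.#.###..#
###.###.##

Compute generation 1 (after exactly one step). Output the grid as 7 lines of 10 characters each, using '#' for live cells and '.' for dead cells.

Simulating step by step:
Generation 0 (given above): 42 live cells
Generation 1: 19 live cells
(generation 1 grid is the final answer)

Answer: #.###.....
##.###.#..
...#..#...
......#...
.##.......
..#....##.
..#.......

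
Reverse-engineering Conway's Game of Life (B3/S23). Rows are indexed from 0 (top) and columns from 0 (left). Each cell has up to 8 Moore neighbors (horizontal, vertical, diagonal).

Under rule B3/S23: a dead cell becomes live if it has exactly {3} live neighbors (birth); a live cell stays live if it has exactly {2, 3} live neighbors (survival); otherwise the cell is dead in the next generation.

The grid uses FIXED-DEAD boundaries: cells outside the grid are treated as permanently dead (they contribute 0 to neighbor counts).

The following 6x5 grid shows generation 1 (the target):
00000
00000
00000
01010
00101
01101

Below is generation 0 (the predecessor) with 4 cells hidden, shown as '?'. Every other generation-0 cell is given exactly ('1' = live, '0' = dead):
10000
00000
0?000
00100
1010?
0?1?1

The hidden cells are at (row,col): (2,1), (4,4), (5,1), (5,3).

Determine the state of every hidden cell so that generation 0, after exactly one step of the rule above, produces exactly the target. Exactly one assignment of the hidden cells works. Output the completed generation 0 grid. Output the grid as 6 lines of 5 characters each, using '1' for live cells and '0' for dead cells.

Answer: 10000
00000
00000
00100
10101
00111

Derivation:
Hidden generation-0 cells (in order): (2,1), (4,4), (5,1), (5,3).
A hidden cell only influences target cells in its own 3x3 neighborhood. Try each of the 2^4 = 16 assignments, step the completed generation 0 forward once under B3/S23, and compare with the target:
  (2,1)=0 (4,4)=0 (5,1)=0 (5,3)=0 -> step gives (3,3)='0' but target has '1' -> reject
  (2,1)=0 (4,4)=0 (5,1)=0 (5,3)=1 -> step gives (3,3)='0' but target has '1' -> reject
  (2,1)=0 (4,4)=0 (5,1)=1 (5,3)=0 -> step gives (3,3)='0' but target has '1' -> reject
  (2,1)=0 (4,4)=0 (5,1)=1 (5,3)=1 -> step gives (3,3)='0' but target has '1' -> reject
  (2,1)=0 (4,4)=1 (5,1)=0 (5,3)=0 -> step gives (4,4)='0' but target has '1' -> reject
  (2,1)=0 (4,4)=1 (5,1)=0 (5,3)=1 -> step reproduces the target at every cell -> ACCEPT
  (2,1)=0 (4,4)=1 (5,1)=1 (5,3)=0 -> step gives (4,4)='0' but target has '1' -> reject
  (2,1)=0 (4,4)=1 (5,1)=1 (5,3)=1 -> step gives (4,2)='0' but target has '1' -> reject
  (2,1)=1 (4,4)=0 (5,1)=0 (5,3)=0 -> step gives (3,1)='0' but target has '1' -> reject
  (2,1)=1 (4,4)=0 (5,1)=0 (5,3)=1 -> step gives (3,1)='0' but target has '1' -> reject
  (2,1)=1 (4,4)=0 (5,1)=1 (5,3)=0 -> step gives (3,1)='0' but target has '1' -> reject
  (2,1)=1 (4,4)=0 (5,1)=1 (5,3)=1 -> step gives (3,1)='0' but target has '1' -> reject
  (2,1)=1 (4,4)=1 (5,1)=0 (5,3)=0 -> step gives (3,1)='0' but target has '1' -> reject
  (2,1)=1 (4,4)=1 (5,1)=0 (5,3)=1 -> step gives (3,1)='0' but target has '1' -> reject
  (2,1)=1 (4,4)=1 (5,1)=1 (5,3)=0 -> step gives (3,1)='0' but target has '1' -> reject
  (2,1)=1 (4,4)=1 (5,1)=1 (5,3)=1 -> step gives (3,1)='0' but target has '1' -> reject
Unique solution: (2,1)=dead, (4,4)=live, (5,1)=dead, (5,3)=live.
Check: live-neighbor counts of every cell in the completed generation 0:
01000
11000
01110
13131
04362
13242
Applying B3/S23 to generation 0 with these counts gives:
00000
00000
00000
01010
00101
01101
which matches the target exactly.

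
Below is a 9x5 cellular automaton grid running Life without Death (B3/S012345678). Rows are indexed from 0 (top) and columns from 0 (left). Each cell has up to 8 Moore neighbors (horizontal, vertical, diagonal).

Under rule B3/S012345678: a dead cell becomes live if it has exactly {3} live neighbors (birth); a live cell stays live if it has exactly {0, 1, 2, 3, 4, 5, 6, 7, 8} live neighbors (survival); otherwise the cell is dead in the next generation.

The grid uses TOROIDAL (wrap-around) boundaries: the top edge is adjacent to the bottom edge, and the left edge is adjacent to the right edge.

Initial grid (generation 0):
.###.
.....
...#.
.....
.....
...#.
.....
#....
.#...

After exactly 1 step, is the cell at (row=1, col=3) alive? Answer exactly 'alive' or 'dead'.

Simulating step by step:
Generation 0 (given above): 7 live cells
Generation 1: 9 live cells
.###.
...#.
...#.
.....
.....
...#.
.....
#....
##...

Cell (1,3) at generation 1: 1 -> alive

Answer: alive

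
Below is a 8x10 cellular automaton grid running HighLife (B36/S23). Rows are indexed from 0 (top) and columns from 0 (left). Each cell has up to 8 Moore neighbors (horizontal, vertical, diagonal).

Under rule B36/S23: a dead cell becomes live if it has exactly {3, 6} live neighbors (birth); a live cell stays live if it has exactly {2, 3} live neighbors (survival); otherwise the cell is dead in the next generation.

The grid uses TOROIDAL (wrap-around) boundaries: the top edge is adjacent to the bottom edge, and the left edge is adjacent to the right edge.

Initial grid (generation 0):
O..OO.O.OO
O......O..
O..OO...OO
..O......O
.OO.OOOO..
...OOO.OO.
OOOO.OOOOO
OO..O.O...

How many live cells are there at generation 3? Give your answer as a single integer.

Simulating step by step:
Generation 0 (given above): 39 live cells
Generation 1: 22 live cells
...OO.O.O.
.O...O.O..
OO.O....O.
..O...OO.O
.OO....O..
..O.......
....O.....
.....O.O..
Generation 2: 31 live cells
....O...O.
OO.O.OOOOO
OO......OO
...O..OO.O
.OOO..OOO.
.OOO......
..........
...O.OOO..
Generation 3: 32 live cells
O.OO..OO..
.OO.OOO...
.O..OO.O..
...O..O.O.
OO..O.O.O.
.O.O...O..
...OO.O...
....OOOO..
Population at generation 3: 32

Answer: 32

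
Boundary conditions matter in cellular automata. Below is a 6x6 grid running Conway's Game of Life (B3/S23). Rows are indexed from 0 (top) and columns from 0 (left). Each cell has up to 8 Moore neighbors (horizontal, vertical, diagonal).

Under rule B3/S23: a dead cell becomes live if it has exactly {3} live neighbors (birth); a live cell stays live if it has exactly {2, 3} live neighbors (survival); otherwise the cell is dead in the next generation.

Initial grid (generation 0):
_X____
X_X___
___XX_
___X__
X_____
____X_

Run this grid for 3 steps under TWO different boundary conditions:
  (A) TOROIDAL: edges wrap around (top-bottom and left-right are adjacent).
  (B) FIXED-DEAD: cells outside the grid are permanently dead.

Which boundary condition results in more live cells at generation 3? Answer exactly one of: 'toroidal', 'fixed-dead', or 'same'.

Answer: same

Derivation:
Under TOROIDAL boundary, generation 3:
______
XXX___
_XXX__
______
______
______
Population = 6

Under FIXED-DEAD boundary, generation 3:
______
XXX___
_XXX__
______
______
______
Population = 6

Comparison: toroidal=6, fixed-dead=6 -> same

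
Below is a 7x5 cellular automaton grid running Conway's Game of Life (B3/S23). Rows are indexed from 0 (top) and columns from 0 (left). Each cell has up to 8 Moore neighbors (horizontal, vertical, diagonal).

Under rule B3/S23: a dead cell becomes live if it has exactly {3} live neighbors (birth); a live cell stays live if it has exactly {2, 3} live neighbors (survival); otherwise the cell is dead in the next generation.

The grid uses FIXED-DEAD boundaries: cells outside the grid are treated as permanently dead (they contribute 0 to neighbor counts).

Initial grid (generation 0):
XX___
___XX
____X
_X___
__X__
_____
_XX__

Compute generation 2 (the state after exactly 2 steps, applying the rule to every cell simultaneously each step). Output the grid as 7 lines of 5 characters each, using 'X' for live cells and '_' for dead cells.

Answer: _____
___XX
___XX
_____
_____
_____
_____

Derivation:
Simulating step by step:
Generation 0 (given above): 9 live cells
Generation 1: 6 live cells
_____
___XX
___XX
_____
_____
_XX__
_____
Generation 2: 4 live cells
(generation 2 grid is the final answer)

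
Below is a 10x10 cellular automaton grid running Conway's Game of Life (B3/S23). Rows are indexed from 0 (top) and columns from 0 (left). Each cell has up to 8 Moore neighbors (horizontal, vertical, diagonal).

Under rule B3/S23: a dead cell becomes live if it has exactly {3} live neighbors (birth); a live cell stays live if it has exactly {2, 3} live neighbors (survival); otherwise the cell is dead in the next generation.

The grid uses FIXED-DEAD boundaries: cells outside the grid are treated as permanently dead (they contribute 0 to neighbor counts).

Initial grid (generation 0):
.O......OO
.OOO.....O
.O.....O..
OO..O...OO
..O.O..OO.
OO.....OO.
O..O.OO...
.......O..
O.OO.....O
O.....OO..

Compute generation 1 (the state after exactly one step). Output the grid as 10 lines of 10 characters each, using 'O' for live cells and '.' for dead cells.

Simulating step by step:
Generation 0 (given above): 34 live cells
Generation 1: 36 live cells
(generation 1 grid is the final answer)

Answer: .O......OO
OO.......O
...O.....O
OOOO.....O
..OO......
OOOOOO..O.
OO....O.O.
.OOOO.O...
.O....OOO.
.O........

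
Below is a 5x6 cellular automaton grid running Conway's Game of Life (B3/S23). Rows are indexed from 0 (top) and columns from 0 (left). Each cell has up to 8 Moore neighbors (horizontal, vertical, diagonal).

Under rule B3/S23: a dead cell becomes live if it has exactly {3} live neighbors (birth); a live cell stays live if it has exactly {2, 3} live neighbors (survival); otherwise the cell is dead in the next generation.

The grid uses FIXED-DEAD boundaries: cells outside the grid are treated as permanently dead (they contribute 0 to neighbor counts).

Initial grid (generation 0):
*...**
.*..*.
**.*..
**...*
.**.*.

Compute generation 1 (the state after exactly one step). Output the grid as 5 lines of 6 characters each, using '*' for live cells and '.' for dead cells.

Simulating step by step:
Generation 0 (given above): 14 live cells
Generation 1: 13 live cells
(generation 1 grid is the final answer)

Answer: ....**
.*****
....*.
...**.
***...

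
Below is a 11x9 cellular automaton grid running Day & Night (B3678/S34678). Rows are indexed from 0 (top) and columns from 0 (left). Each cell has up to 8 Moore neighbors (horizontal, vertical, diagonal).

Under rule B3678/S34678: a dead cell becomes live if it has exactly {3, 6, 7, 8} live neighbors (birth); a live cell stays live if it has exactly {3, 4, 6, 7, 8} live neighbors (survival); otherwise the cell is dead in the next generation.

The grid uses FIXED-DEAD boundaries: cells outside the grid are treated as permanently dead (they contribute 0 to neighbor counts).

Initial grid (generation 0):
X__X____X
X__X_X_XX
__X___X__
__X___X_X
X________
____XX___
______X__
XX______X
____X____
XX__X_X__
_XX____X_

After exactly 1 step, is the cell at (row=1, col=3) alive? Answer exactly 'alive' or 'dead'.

Answer: dead

Derivation:
Simulating step by step:
Generation 0 (given above): 28 live cells
Generation 1: 23 live cells
____X__X_
_XX_X_XX_
_X_X_XX_X
_X_____X_
_____X___
_________
_____X___
_________
_____X___
_XXX_X___
XX_______

Cell (1,3) at generation 1: 0 -> dead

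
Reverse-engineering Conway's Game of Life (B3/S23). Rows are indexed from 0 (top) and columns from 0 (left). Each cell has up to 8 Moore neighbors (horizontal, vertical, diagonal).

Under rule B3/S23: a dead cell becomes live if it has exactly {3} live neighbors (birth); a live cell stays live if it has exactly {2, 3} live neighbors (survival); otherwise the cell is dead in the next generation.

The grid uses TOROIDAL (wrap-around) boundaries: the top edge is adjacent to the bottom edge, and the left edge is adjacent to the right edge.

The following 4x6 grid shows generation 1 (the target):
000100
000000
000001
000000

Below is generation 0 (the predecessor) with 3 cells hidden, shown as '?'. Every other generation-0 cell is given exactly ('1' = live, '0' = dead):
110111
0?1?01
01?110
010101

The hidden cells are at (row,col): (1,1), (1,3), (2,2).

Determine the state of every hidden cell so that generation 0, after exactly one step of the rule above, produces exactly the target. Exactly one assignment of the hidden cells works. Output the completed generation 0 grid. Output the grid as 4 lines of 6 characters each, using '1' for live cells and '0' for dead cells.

Answer: 110111
011001
011110
010101

Derivation:
Hidden generation-0 cells (in order): (1,1), (1,3), (2,2).
A hidden cell only influences target cells in its own 3x3 neighborhood. Try each of the 2^3 = 8 assignments, step the completed generation 0 forward once under B3/S23, and compare with the target:
  (1,1)=0 (1,3)=0 (2,2)=0 -> step gives (0,1)='1' but target has '0' -> reject
  (1,1)=0 (1,3)=0 (2,2)=1 -> step gives (0,1)='1' but target has '0' -> reject
  (1,1)=0 (1,3)=1 (2,2)=0 -> step gives (0,1)='1' but target has '0' -> reject
  (1,1)=0 (1,3)=1 (2,2)=1 -> step gives (0,1)='1' but target has '0' -> reject
  (1,1)=1 (1,3)=0 (2,2)=0 -> step gives (2,1)='1' but target has '0' -> reject
  (1,1)=1 (1,3)=0 (2,2)=1 -> step reproduces the target at every cell -> ACCEPT
  (1,1)=1 (1,3)=1 (2,2)=0 -> step gives (0,3)='0' but target has '1' -> reject
  (1,1)=1 (1,3)=1 (2,2)=1 -> step gives (0,3)='0' but target has '1' -> reject
Unique solution: (1,1)=live, (1,3)=dead, (2,2)=live.
Check: live-neighbor counts of every cell in the completed generation 0:
646354
656664
546443
647574
Applying B3/S23 to generation 0 with these counts gives:
000100
000000
000001
000000
which matches the target exactly.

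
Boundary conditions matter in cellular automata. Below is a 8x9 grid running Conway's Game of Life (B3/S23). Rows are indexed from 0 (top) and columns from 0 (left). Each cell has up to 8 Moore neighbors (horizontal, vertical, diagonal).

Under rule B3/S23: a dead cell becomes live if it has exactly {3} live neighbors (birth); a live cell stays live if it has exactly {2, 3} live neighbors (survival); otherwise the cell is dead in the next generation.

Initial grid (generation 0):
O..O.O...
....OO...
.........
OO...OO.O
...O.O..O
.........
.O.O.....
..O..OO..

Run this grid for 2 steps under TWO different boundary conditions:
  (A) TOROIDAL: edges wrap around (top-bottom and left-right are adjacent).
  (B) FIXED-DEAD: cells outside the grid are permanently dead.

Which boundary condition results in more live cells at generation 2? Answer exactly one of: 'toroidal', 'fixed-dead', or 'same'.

Answer: toroidal

Derivation:
Under TOROIDAL boundary, generation 2:
...O..O..
...OOO...
O..O.....
O..O.....
O........
....O.OO.
....OO...
.O.OO....
Population = 18

Under FIXED-DEAD boundary, generation 2:
....OO...
....O.O..
...O...O.
...O.....
.......O.
....O.O..
.OO......
.........
Population = 12

Comparison: toroidal=18, fixed-dead=12 -> toroidal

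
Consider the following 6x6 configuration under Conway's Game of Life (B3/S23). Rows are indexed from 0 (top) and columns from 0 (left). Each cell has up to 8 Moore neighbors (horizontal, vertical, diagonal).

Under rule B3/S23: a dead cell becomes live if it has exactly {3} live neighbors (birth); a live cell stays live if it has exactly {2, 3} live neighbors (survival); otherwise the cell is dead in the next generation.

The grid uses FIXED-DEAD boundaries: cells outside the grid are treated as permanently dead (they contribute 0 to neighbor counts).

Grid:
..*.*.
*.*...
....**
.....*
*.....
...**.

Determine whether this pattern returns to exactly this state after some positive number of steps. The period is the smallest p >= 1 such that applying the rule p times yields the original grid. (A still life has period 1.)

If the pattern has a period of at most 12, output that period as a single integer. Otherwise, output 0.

Answer: 0

Derivation:
Simulating and comparing each generation to the original:
Gen 0 (original, given above): 10 live cells
Gen 1: 10 live cells, differs from original
Gen 2: 9 live cells, differs from original
Gen 3: 6 live cells, differs from original
Gen 4: 6 live cells, differs from original
Gen 5: 6 live cells, differs from original
Gen 6: 7 live cells, differs from original
Gen 7: 9 live cells, differs from original
Gen 8: 8 live cells, differs from original
Gen 9: 9 live cells, differs from original
Gen 10: 12 live cells, differs from original
Gen 11: 11 live cells, differs from original
Gen 12: 18 live cells, differs from original
No period found within 12 steps.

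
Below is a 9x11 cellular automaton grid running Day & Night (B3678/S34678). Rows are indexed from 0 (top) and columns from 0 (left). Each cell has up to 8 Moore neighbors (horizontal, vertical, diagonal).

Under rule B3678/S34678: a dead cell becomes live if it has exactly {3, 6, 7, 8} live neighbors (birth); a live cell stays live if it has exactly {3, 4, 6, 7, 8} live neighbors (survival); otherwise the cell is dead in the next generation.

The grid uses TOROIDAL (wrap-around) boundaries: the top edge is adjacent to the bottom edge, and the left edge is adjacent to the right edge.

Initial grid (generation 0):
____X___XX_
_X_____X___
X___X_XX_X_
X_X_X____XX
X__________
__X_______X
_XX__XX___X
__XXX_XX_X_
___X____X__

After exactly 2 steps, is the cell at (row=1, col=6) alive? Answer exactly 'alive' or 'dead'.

Simulating step by step:
Generation 0 (given above): 31 live cells
Generation 1: 36 live cells
_______XX__
_____XXX_XX
X__X_X_____
X__X_X__X__
X__X_____X_
___________
XXX_XXXX_X_
_XXXX_XXX__
__XX_X__X__
Generation 2: 40 live cells
____XX_XX__
____X_XX___
_____X_XXX_
_XX________
____X_____X
X_XXXXX_X__
_XX_XXXX___
X_XX_X__XX_
_XXX___XXX_

Cell (1,6) at generation 2: 1 -> alive

Answer: alive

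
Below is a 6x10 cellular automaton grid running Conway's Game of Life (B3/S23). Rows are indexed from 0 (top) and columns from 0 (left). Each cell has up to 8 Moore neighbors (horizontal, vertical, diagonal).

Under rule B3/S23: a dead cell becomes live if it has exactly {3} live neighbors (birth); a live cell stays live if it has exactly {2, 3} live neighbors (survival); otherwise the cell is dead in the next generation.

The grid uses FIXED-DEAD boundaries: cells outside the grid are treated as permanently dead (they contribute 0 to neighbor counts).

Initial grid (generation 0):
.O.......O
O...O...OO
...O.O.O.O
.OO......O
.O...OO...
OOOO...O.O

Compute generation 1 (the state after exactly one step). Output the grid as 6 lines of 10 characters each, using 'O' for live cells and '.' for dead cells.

Answer: ........OO
....O....O
.OOOO....O
.OO.OO..O.
...O..O.O.
OOO...O...

Derivation:
Simulating step by step:
Generation 0 (given above): 22 live cells
Generation 1: 21 live cells
(generation 1 grid is the final answer)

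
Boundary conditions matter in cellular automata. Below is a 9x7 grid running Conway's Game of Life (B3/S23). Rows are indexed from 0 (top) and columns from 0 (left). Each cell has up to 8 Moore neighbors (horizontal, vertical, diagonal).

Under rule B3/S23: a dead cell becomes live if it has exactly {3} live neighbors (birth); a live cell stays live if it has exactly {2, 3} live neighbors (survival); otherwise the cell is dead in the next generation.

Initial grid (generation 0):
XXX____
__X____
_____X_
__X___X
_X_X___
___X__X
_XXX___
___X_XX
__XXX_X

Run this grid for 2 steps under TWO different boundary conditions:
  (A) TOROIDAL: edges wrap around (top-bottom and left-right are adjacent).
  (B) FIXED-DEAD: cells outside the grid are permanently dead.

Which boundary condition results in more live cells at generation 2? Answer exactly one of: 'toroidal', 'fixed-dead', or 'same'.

Under TOROIDAL boundary, generation 2:
_______
_______
_______
_______
X__XX__
_X_X_X_
___X___
_X_____
_X_____
Population = 9

Under FIXED-DEAD boundary, generation 2:
_XX____
_XX____
_______
_______
___XX__
___X_X_
___X__X
_______
__XXX_X
Population = 14

Comparison: toroidal=9, fixed-dead=14 -> fixed-dead

Answer: fixed-dead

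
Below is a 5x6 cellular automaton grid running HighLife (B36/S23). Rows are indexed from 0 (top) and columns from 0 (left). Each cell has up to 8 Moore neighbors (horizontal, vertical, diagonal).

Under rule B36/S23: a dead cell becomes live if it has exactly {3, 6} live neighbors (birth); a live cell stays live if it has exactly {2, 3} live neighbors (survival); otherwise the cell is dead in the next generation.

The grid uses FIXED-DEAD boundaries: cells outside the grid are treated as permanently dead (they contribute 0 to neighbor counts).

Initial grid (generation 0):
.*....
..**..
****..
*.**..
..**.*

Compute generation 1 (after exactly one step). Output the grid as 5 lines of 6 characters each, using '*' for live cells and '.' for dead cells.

Answer: ..*...
*..*..
*...*.
**....
.****.

Derivation:
Simulating step by step:
Generation 0 (given above): 13 live cells
Generation 1: 11 live cells
(generation 1 grid is the final answer)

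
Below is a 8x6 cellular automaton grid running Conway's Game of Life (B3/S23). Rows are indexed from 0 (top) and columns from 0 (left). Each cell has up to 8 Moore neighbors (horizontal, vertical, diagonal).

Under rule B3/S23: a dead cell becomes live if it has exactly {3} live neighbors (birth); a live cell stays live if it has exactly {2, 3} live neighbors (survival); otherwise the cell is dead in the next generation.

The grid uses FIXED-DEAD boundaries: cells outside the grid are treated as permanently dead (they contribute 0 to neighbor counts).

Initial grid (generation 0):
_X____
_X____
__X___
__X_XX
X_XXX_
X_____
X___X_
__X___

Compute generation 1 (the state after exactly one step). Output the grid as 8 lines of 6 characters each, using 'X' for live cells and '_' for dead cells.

Answer: ______
_XX___
_XXX__
__X_XX
__X_XX
X___X_
_X____
______

Derivation:
Simulating step by step:
Generation 0 (given above): 14 live cells
Generation 1: 14 live cells
(generation 1 grid is the final answer)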